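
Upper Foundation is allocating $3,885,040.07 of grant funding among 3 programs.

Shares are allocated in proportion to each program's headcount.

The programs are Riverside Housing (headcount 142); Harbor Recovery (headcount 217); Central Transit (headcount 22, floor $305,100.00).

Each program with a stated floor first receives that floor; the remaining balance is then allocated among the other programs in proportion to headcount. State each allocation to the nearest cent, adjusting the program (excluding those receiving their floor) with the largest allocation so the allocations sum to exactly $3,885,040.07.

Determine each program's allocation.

Guaranteed amounts: Central Transit $305,100.00. Remaining pool $3,579,940.07.
Remaining pool split over remaining headcount 359: Riverside Housing 1,416,020.8633 → $1,416,020.86; Harbor Recovery 2,163,919.2067 → $2,163,919.21.

Riverside Housing: $1,416,020.86; Harbor Recovery: $2,163,919.21; Central Transit: $305,100.00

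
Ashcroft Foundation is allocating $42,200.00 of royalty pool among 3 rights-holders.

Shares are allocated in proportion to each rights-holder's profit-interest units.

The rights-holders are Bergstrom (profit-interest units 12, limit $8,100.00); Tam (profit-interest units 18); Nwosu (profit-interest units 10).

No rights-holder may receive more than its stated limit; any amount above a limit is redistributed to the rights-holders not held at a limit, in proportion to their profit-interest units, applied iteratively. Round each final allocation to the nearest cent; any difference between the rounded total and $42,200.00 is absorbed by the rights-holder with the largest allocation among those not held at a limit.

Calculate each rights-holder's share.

Bergstrom: $8,100.00; Tam: $21,921.43; Nwosu: $12,178.57

Profit-interest units total: 40.
Proportional shares (ignoring caps): Bergstrom 12,660.0000; Tam 18,990.0000; Nwosu 10,550.0000.
Held at cap: Bergstrom ($8,100.00); residual $34,100.00 reallocated over remaining profit-interest units 28.
Redistributed shares: Tam 21,921.4286 → $21,921.43; Nwosu 12,178.5714 → $12,178.57.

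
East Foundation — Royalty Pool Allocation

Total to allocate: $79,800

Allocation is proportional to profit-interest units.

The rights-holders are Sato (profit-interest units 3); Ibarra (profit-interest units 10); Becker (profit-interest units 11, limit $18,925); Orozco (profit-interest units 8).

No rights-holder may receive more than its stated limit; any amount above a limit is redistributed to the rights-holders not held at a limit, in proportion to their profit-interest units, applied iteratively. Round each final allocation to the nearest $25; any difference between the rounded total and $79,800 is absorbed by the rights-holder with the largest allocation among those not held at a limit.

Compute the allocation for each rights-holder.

Sato: $8,700; Ibarra: $28,975; Becker: $18,925; Orozco: $23,200

Combined profit-interest units = 32.
Unconstrained shares: Sato 7,481.25; Ibarra 24,937.50; Becker 27,431.25; Orozco 19,950.00.
Held at cap: Becker ($18,925); balance $60,875 reallocated over remaining profit-interest units 21.
Shares after redistribution: Sato 8,696.43 → $8,700; Ibarra 28,988.10 → $29,000; Orozco 23,190.48 → $23,200.
Rounding difference −$25 applied to Ibarra → $28,975.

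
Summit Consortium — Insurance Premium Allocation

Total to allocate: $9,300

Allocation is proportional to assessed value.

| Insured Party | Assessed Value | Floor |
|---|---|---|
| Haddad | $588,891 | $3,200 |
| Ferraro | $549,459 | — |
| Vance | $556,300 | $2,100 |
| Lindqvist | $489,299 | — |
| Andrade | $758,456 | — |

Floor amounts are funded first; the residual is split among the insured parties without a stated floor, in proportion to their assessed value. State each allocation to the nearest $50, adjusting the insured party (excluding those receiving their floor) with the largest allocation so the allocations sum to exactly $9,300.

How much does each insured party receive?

Haddad: $3,200; Ferraro: $1,200; Vance: $2,100; Lindqvist: $1,100; Andrade: $1,700

Fund the minimums — Haddad $3,200; Vance $2,100. Remaining pool $4,000.
Remaining pool split over remaining assessed value 1,797,214: Ferraro 1,222.91 → $1,200; Lindqvist 1,089.02 → $1,100; Andrade 1,688.07 → $1,700.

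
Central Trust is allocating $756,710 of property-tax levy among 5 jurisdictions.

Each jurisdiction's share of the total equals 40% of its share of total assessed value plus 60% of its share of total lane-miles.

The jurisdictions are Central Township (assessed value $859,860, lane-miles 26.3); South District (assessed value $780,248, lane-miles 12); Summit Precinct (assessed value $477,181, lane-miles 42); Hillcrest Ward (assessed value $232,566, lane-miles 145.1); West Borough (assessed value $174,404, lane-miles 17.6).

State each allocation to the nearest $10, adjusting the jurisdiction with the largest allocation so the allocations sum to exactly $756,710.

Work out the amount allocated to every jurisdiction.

Assessed value total 2,524,259; lane-miles total 243.
Combined weights (40% assessed value + 60% lane-miles): Central Township 0.2012; South District 0.1533; Summit Precinct 0.1793; Hillcrest Ward 0.3951; West Borough 0.0711.
Pro-rata amounts: Central Township 152,245.29; South District 115,980.61; Summit Precinct 135,692.42; Hillcrest Ward 298,994.70; West Borough 53,796.98.
Rounded to nearest $10: Central Township $152,250; South District $115,980; Summit Precinct $135,690; Hillcrest Ward $298,990; West Borough $53,800. Sum = $756,710.
No rounding difference to absorb.

Central Township: $152,250 | South District: $115,980 | Summit Precinct: $135,690 | Hillcrest Ward: $298,990 | West Borough: $53,800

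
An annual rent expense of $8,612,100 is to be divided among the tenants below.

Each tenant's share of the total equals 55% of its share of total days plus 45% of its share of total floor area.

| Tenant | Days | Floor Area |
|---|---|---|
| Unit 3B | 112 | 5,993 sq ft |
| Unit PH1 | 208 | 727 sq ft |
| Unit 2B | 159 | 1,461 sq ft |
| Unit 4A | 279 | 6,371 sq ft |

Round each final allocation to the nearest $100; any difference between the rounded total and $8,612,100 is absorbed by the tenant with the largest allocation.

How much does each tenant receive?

Unit 3B: $2,295,900; Unit PH1: $1,493,400; Unit 2B: $1,382,700; Unit 4A: $3,440,100

Totals — days 758, floor area 14,552.
Blended shares (55% days + 45% floor area): Unit 3B 0.2666; Unit PH1 0.1734; Unit 2B 0.1605; Unit 4A 0.3995.
Unrounded shares: Unit 3B 2,295,912.93; Unit PH1 1,493,380.59; Unit 2B 1,382,661.89; Unit 4A 3,440,144.59.
At nearest $100: Unit 3B $2,295,900; Unit PH1 $1,493,400; Unit 2B $1,382,700; Unit 4A $3,440,100. Sum = $8,612,100.
Sum already equals the total — no adjustment.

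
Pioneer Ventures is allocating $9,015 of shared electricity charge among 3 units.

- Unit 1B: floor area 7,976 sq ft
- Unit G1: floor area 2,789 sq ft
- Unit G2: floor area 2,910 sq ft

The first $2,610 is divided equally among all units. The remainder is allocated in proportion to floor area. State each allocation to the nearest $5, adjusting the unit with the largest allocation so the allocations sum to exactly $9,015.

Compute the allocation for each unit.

$2,610 shared equally gives $870 per unit.
Remainder $6,405 by floor area (total 13,675): Unit 1B 3,735.74 → $3,735; Unit G1 1,306.29 → $1,305; Unit G2 1,362.97 → $1,365.
Totals: Unit 1B $870 + $3,735 = $4,605; Unit G1 $870 + $1,305 = $2,175; Unit G2 $870 + $1,365 = $2,235.

Unit 1B: $4,605 | Unit G1: $2,175 | Unit G2: $2,235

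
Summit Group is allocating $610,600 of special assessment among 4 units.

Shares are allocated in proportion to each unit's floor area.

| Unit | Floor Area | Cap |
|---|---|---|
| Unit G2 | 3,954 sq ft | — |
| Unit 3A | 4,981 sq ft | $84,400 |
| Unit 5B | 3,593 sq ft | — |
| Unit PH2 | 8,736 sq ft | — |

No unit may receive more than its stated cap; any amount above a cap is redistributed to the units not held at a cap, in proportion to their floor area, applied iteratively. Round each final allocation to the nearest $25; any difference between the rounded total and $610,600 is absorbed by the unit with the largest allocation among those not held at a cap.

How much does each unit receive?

Floor area total: 21,264.
Unconstrained shares: Unit G2 113,539.90; Unit 3A 143,030.41; Unit 5B 103,173.71; Unit PH2 250,855.98.
Held at cap: Unit 3A ($84,400); remaining pool $526,200 reallocated over remaining floor area 16,283.
Shares after redistribution: Unit G2 127,777.12 → $127,775; Unit 5B 116,111.07 → $116,100; Unit PH2 282,311.81 → $282,300.
Rounding difference +$25 applied to Unit PH2 → $282,325.

Unit G2: $127,775; Unit 3A: $84,400; Unit 5B: $116,100; Unit PH2: $282,325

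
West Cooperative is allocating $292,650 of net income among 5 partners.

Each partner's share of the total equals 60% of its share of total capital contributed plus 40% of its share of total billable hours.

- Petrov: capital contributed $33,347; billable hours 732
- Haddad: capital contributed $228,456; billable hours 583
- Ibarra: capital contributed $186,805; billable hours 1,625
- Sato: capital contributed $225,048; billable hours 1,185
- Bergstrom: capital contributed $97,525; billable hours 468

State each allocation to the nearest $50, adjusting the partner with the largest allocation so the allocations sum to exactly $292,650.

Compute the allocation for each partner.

Petrov: $26,250 · Haddad: $66,900 · Ibarra: $83,900 · Sato: $81,450 · Bergstrom: $34,150

Totals — capital contributed 771,181, billable hours 4,593.
Composite weights (60% capital contributed + 40% billable hours): Petrov 0.0897; Haddad 0.2285; Ibarra 0.2869; Sato 0.2783; Bergstrom 0.1166.
Unrounded shares: Petrov 26,248.97; Haddad 66,875.78; Ibarra 83,949.32; Sato 81,442.75; Bergstrom 34,133.18.
At nearest $50: Petrov $26,250; Haddad $66,900; Ibarra $83,950; Sato $81,450; Bergstrom $34,150. Sum = $292,700.
Difference $292,650 − $292,700 = −$50 applied to largest allocation (Ibarra): Ibarra becomes $83,900.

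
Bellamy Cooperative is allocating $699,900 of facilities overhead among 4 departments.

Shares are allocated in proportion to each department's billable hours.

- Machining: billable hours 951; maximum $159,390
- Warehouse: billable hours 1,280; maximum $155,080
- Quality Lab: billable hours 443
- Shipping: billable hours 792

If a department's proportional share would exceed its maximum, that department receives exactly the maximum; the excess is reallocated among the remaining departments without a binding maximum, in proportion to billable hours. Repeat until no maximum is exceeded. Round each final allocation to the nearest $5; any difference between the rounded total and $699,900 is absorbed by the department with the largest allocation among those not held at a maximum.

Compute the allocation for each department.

Machining: $159,390; Warehouse: $155,080; Quality Lab: $138,255; Shipping: $247,175

Combined billable hours = 3,466.
Pro-rata shares before constraints: Machining 192,038.34; Warehouse 258,474.32; Quality Lab 89,456.35; Shipping 159,930.99.
Capped: Machining ($159,390), Warehouse ($155,080); remaining pool $385,430 reallocated over remaining billable hours 1,235.
Redistributed shares: Quality Lab 138,255.46 → $138,255; Shipping 247,174.54 → $247,175.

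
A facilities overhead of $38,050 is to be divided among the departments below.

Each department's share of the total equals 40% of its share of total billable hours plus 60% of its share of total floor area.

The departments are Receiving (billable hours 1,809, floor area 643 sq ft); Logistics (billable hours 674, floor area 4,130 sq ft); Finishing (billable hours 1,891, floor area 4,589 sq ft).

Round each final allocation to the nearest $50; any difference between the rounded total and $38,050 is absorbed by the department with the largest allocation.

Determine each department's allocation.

Receiving: $7,850 | Logistics: $12,400 | Finishing: $17,800

Billable hours total 4,374; floor area total 9,362.
Composite weights (40% billable hours + 60% floor area): Receiving 0.2066; Logistics 0.3263; Finishing 0.4670.
Pro-rata amounts: Receiving 7,862.70; Logistics 12,416.63; Finishing 17,770.67.
At nearest $50: Receiving $7,850; Logistics $12,400; Finishing $17,750. Sum = $38,000.
Difference $38,050 − $38,000 = +$50 applied to largest allocation (Finishing): Finishing becomes $17,800.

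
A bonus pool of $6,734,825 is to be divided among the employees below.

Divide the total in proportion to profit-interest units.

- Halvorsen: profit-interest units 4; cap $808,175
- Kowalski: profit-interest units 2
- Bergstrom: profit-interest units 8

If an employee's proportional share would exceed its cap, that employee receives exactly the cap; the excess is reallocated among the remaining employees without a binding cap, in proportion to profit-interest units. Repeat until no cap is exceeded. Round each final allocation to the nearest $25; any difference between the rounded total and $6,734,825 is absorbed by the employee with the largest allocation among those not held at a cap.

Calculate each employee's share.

Combined profit-interest units = 14.
Proportional shares (ignoring caps): Halvorsen 1,924,235.71; Kowalski 962,117.86; Bergstrom 3,848,471.43.
Capped: Halvorsen ($808,175); remaining pool $5,926,650 reallocated over remaining profit-interest units 10.
Redistributed shares: Kowalski 1,185,330.00 → $1,185,325; Bergstrom 4,741,320.00 → $4,741,325.

Halvorsen: $808,175 | Kowalski: $1,185,325 | Bergstrom: $4,741,325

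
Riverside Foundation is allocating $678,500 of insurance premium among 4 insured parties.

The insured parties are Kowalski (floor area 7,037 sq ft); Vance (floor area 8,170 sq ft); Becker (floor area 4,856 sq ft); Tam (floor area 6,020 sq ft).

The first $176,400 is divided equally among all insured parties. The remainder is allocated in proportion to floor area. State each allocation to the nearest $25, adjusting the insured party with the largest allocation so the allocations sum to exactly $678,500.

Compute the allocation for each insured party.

Kowalski: $179,575 | Vance: $201,375 | Becker: $137,575 | Tam: $159,975

First tranche $176,400 split equally: $44,100 each.
Remainder $502,100 by floor area (total 26,083): Kowalski 135,462.86 → $135,475; Vance 157,273.20 → $157,275; Becker 93,478.42 → $93,475; Tam 115,885.52 → $115,875.
Totals: Kowalski $44,100 + $135,475 = $179,575; Vance $44,100 + $157,275 = $201,375; Becker $44,100 + $93,475 = $137,575; Tam $44,100 + $115,875 = $159,975.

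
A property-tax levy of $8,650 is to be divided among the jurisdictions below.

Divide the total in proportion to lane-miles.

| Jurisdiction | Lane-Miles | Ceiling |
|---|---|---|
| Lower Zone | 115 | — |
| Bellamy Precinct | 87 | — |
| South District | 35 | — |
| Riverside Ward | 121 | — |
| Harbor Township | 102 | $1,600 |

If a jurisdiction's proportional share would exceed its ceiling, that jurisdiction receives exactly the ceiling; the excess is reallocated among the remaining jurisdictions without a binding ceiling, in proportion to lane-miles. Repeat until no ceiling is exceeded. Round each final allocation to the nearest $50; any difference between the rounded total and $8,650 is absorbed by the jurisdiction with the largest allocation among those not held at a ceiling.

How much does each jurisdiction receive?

Lower Zone: $2,250 | Bellamy Precinct: $1,700 | South District: $700 | Riverside Ward: $2,400 | Harbor Township: $1,600

Total lane-miles = 460.
Pro-rata shares before constraints: Lower Zone 2,162.50; Bellamy Precinct 1,635.98; South District 658.15; Riverside Ward 2,275.33; Harbor Township 1,918.04.
Capped: Harbor Township ($1,600); balance $7,050 reallocated over remaining lane-miles 358.
Remaining shares: Lower Zone 2,264.66 → $2,250; Bellamy Precinct 1,713.27 → $1,700; South District 689.25 → $700; Riverside Ward 2,382.82 → $2,400.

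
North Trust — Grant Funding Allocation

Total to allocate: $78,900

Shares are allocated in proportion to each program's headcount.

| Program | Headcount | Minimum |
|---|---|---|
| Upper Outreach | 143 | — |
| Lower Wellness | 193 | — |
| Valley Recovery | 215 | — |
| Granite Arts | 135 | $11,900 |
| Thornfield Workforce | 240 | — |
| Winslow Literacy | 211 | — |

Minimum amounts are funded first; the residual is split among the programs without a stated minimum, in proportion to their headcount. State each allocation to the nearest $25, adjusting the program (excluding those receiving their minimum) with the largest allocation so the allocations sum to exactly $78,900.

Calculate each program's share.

Fund the minimums — Granite Arts $11,900. Remaining pool $67,000.
Remaining pool split over remaining headcount 1,002: Upper Outreach 9,561.88 → $9,550; Lower Wellness 12,905.19 → $12,900; Valley Recovery 14,376.25 → $14,375; Thornfield Workforce 16,047.90 → $16,050; Winslow Literacy 14,108.78 → $14,100.
Rounding difference +$25 applied to Thornfield Workforce → $16,075.

Upper Outreach: $9,550; Lower Wellness: $12,900; Valley Recovery: $14,375; Granite Arts: $11,900; Thornfield Workforce: $16,075; Winslow Literacy: $14,100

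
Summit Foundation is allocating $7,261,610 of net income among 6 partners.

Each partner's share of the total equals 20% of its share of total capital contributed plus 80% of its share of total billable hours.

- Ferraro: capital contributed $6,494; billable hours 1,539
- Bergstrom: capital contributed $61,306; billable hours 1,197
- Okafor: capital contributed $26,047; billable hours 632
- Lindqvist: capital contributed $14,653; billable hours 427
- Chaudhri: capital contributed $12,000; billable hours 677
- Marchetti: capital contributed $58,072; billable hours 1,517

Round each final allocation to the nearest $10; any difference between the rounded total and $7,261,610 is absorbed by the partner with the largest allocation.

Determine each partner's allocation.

Capital contributed total 178,572; billable hours total 5,989.
Composite weights (20% capital contributed + 80% billable hours): Ferraro 0.2129; Bergstrom 0.2286; Okafor 0.1136; Lindqvist 0.0734; Chaudhri 0.1039; Marchetti 0.2677.
Pro-rata amounts: Ferraro 1,545,634.76; Bergstrom 1,659,681.90; Okafor 824,875.22; Lindqvist 533,359.52; Chaudhri 754,280.98; Marchetti 1,943,777.61.
At nearest $10: Ferraro $1,545,630; Bergstrom $1,659,680; Okafor $824,880; Lindqvist $533,360; Chaudhri $754,280; Marchetti $1,943,780. Sum = $7,261,610.
Sum already equals the total — no adjustment.

Ferraro: $1,545,630 · Bergstrom: $1,659,680 · Okafor: $824,880 · Lindqvist: $533,360 · Chaudhri: $754,280 · Marchetti: $1,943,780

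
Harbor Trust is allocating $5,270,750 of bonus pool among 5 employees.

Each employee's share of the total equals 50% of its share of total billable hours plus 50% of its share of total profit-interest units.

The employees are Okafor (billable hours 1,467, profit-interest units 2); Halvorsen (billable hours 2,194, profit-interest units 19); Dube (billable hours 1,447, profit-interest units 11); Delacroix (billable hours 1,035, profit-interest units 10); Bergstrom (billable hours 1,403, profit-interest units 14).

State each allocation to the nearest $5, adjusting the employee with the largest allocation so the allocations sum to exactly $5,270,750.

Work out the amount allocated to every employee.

Okafor: $606,460 · Halvorsen: $1,660,380 · Dube: $1,023,015 · Delacroix: $832,065 · Bergstrom: $1,148,830

Totals — billable hours 7,546, profit-interest units 56.
Composite weights (50% billable hours + 50% profit-interest units): Okafor 0.1151; Halvorsen 0.3150; Dube 0.1941; Delacroix 0.1579; Bergstrom 0.2180.
Proportional shares: Okafor 606,457.55; Halvorsen 1,660,380.55; Dube 1,023,015.14; Delacroix 832,067.44; Bergstrom 1,148,829.32.
After rounding ($5): Okafor $606,460; Halvorsen $1,660,380; Dube $1,023,015; Delacroix $832,065; Bergstrom $1,148,830. Sum = $5,270,750.
No rounding difference to absorb.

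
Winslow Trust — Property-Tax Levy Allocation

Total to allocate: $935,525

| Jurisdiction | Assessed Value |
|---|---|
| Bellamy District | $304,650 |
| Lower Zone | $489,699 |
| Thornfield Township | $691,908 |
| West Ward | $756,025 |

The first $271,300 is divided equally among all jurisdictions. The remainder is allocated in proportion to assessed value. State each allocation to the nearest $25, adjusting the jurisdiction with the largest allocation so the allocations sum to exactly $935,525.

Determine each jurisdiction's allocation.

Bellamy District: $158,075; Lower Zone: $212,875; Thornfield Township: $272,775; West Ward: $291,800

First tranche $271,300 split equally: $67,825 each.
Remainder $664,225 by assessed value (total 2,242,282): Bellamy District 90,245.63 → $90,250; Lower Zone 145,062.18 → $145,050; Thornfield Township 204,961.99 → $204,950; West Ward 223,955.20 → $223,950.
Rounding difference +$25 on remainder applied to West Ward.
Totals: Bellamy District $67,825 + $90,250 = $158,075; Lower Zone $67,825 + $145,050 = $212,875; Thornfield Township $67,825 + $204,950 = $272,775; West Ward $67,825 + $223,975 = $291,800.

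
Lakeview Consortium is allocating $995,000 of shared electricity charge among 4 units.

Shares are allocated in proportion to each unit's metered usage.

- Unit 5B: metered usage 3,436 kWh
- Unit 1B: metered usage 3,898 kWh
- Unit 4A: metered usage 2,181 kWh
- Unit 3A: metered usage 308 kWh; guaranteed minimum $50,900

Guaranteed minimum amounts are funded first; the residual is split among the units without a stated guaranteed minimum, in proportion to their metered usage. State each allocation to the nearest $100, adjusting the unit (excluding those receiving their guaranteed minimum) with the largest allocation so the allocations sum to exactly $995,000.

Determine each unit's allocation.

Fund the minimums — Unit 3A $50,900. Remaining pool $944,100.
Remaining pool split over remaining metered usage 9,515: Unit 5B 340,927.76 → $340,900; Unit 1B 386,768.45 → $386,800; Unit 4A 216,403.79 → $216,400.

Unit 5B: $340,900 · Unit 1B: $386,800 · Unit 4A: $216,400 · Unit 3A: $50,900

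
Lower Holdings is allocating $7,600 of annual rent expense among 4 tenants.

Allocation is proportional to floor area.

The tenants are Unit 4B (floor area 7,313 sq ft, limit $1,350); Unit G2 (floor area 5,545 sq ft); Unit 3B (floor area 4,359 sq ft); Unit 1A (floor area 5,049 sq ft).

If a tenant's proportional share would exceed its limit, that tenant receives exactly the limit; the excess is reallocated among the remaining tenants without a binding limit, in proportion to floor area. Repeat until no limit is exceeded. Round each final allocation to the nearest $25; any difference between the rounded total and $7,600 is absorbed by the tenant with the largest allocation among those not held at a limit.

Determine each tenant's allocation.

Sum of floor area: 22,266.
Unconstrained shares: Unit 4B 2,496.13; Unit G2 1,892.66; Unit 3B 1,487.85; Unit 1A 1,723.36.
Capped: Unit 4B ($1,350); residual $6,250 reallocated over remaining floor area 14,953.
Shares after redistribution: Unit G2 2,317.68 → $2,325; Unit 3B 1,821.96 → $1,825; Unit 1A 2,110.36 → $2,100.

Unit 4B: $1,350 | Unit G2: $2,325 | Unit 3B: $1,825 | Unit 1A: $2,100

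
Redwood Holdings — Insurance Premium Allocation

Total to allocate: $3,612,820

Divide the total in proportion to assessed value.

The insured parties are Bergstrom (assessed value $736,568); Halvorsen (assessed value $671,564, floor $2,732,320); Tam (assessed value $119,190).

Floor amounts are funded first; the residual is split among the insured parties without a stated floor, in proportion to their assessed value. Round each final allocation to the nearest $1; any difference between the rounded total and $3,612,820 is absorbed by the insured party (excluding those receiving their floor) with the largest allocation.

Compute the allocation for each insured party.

Bergstrom: $757,864 | Halvorsen: $2,732,320 | Tam: $122,636

Guaranteed amounts: Halvorsen $2,732,320. Remaining pool $880,500.
Remaining pool split over remaining assessed value 855,758: Bergstrom 757,863.93 → $757,864; Tam 122,636.07 → $122,636.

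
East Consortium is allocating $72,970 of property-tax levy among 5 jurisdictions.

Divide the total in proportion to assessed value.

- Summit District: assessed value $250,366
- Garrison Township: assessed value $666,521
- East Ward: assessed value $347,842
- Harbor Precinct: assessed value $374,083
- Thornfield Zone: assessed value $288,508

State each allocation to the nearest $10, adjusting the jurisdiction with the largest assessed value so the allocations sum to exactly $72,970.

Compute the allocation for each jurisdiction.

Summit District: $9,480 | Garrison Township: $25,240 | East Ward: $13,170 | Harbor Precinct: $14,160 | Thornfield Zone: $10,920

Total assessed value = 250,366 + 666,521 + 347,842 + 374,083 + 288,508 = 1,927,320.
Proportional shares: Summit District 9,479.07; Garrison Township 25,235.06; East Ward 13,169.60; Harbor Precinct 14,163.11; Thornfield Zone 10,923.16.
At nearest $10: Summit District $9,480; Garrison Township $25,240; East Ward $13,170; Harbor Precinct $14,160; Thornfield Zone $10,920. Sum = $72,970.
No rounding difference to absorb.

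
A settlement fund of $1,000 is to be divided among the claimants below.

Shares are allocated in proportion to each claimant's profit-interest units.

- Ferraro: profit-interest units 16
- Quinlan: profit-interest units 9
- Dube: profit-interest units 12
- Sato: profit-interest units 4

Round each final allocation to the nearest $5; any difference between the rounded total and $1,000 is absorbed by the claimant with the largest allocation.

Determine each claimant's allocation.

Combined profit-interest units = 41.
Raw shares: Ferraro 16/41 × $1,000 = 390.24; Quinlan 9/41 × $1,000 = 219.51; Dube 12/41 × $1,000 = 292.68; Sato 4/41 × $1,000 = 97.56.
After rounding ($5): Ferraro $390; Quinlan $220; Dube $295; Sato $100. Sum = $1,005.
Difference $1,000 − $1,005 = −$5 applied to largest allocation (Ferraro): Ferraro becomes $385.

Ferraro: $385 · Quinlan: $220 · Dube: $295 · Sato: $100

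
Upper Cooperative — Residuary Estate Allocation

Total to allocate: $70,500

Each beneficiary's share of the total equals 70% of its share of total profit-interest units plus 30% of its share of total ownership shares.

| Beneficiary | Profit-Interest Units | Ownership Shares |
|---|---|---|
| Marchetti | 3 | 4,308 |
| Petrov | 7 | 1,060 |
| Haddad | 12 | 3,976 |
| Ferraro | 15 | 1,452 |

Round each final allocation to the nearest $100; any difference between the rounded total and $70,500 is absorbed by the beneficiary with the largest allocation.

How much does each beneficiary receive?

Marchetti: $12,400 · Petrov: $11,400 · Haddad: $23,800 · Ferraro: $22,900

Profit-interest units total 37; ownership shares total 10,796.
Combined weights (70% profit-interest units + 30% ownership shares): Marchetti 0.1765; Petrov 0.1619; Haddad 0.3375; Ferraro 0.3241.
Proportional shares: Marchetti 12,440.98; Petrov 11,413.09; Haddad 23,794.62; Ferraro 22,851.31.
After rounding ($100): Marchetti $12,400; Petrov $11,400; Haddad $23,800; Ferraro $22,900. Sum = $70,500.
Sum already equals the total — no adjustment.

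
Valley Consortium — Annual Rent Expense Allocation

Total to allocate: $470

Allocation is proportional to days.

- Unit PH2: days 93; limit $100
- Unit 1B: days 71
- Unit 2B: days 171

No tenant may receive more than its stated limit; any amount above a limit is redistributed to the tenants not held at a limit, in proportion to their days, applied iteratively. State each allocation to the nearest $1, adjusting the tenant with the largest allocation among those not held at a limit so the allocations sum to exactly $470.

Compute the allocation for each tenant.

Unit PH2: $100 | Unit 1B: $109 | Unit 2B: $261

Days total: 335.
Proportional shares (ignoring caps): Unit PH2 130.48; Unit 1B 99.61; Unit 2B 239.91.
Cap binds for Unit PH2 ($100); residual $370 reallocated over remaining days 242.
Shares after redistribution: Unit 1B 108.55 → $109; Unit 2B 261.45 → $261.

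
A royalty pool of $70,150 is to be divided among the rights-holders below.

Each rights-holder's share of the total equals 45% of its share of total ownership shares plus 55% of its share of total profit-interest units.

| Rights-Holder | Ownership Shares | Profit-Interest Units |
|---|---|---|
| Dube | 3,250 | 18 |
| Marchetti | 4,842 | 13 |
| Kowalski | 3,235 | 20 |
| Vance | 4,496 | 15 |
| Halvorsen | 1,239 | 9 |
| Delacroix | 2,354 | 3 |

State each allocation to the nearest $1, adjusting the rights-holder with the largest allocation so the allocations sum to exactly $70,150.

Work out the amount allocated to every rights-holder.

Totals — ownership shares 19,416, profit-interest units 78.
Combined weights (45% ownership shares + 55% profit-interest units): Dube 0.2022; Marchetti 0.2039; Kowalski 0.2160; Vance 0.2100; Halvorsen 0.0922; Delacroix 0.0757.
Unrounded shares: Dube 14,187.67; Marchetti 14,302.78; Kowalski 15,152.57; Vance 14,729.53; Halvorsen 6,466.25; Delacroix 5,311.19.
At nearest $1: Dube $14,188; Marchetti $14,303; Kowalski $15,153; Vance $14,730; Halvorsen $6,466; Delacroix $5,311. Sum = $70,151.
Difference $70,150 − $70,151 = −$1 applied to largest allocation (Kowalski): Kowalski becomes $15,152.

Dube: $14,188 | Marchetti: $14,303 | Kowalski: $15,152 | Vance: $14,730 | Halvorsen: $6,466 | Delacroix: $5,311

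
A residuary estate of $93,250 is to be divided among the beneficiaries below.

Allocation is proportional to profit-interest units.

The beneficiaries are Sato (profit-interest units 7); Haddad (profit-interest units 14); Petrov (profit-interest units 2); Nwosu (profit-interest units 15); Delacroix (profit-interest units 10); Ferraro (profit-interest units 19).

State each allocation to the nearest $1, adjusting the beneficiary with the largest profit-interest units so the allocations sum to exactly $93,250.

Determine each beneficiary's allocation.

Sato: $9,743; Haddad: $19,485; Petrov: $2,784; Nwosu: $20,877; Delacroix: $13,918; Ferraro: $26,443

Sum of profit-interest units: 67.
Unrounded shares: Sato 7/67 × $93,250 = 9,742.54; Haddad 14/67 × $93,250 = 19,485.07; Petrov 2/67 × $93,250 = 2,783.58; Nwosu 15/67 × $93,250 = 20,876.87; Delacroix 10/67 × $93,250 = 13,917.91; Ferraro 19/67 × $93,250 = 26,444.03.
After rounding ($1): Sato $9,743; Haddad $19,485; Petrov $2,784; Nwosu $20,877; Delacroix $13,918; Ferraro $26,444. Sum = $93,251.
Difference $93,250 − $93,251 = −$1 applied to largest profit-interest units (Ferraro): Ferraro becomes $26,443.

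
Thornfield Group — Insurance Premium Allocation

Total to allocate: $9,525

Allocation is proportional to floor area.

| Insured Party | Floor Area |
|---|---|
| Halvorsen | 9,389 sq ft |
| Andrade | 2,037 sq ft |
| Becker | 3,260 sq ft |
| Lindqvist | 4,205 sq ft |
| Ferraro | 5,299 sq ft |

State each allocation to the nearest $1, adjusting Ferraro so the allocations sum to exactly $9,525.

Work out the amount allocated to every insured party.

Halvorsen: $3,697 | Andrade: $802 | Becker: $1,284 | Lindqvist: $1,656 | Ferraro: $2,086

Sum of floor area: 24,190.
Unrounded shares: Halvorsen 9,389/24,190 × $9,525 = 3,696.99; Andrade 2,037/24,190 × $9,525 = 802.08; Becker 3,260/24,190 × $9,525 = 1,283.65; Lindqvist 4,205/24,190 × $9,525 = 1,655.75; Ferraro 5,299/24,190 × $9,525 = 2,086.52.
At nearest $1: Halvorsen $3,697; Andrade $802; Becker $1,284; Lindqvist $1,656; Ferraro $2,087. Sum = $9,526.
Difference $9,525 − $9,526 = −$1 applied to Ferraro: Ferraro becomes $2,086.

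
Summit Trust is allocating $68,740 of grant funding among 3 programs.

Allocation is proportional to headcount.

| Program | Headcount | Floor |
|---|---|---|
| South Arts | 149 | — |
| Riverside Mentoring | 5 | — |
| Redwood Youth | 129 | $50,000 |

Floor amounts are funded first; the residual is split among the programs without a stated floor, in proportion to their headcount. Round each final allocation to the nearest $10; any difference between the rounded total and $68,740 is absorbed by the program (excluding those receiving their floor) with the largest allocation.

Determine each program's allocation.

Fund the minimums — Redwood Youth $50,000. Residual $18,740.
Residual split over remaining headcount 154: South Arts 18,131.56 → $18,130; Riverside Mentoring 608.44 → $610.

South Arts: $18,130 · Riverside Mentoring: $610 · Redwood Youth: $50,000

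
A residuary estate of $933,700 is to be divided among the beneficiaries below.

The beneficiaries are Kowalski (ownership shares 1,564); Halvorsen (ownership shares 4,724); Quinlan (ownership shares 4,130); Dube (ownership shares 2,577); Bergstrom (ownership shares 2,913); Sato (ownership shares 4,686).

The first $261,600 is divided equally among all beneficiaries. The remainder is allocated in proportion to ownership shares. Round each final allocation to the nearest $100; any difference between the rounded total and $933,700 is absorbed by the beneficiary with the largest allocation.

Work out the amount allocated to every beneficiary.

First tranche $261,600 split equally: $43,600 each.
Remainder $672,100 by ownership shares (total 20,594): Kowalski 51,042.26 → $51,000; Halvorsen 154,171.14 → $154,200; Quinlan 134,785.52 → $134,800; Dube 84,102.25 → $84,100; Bergstrom 95,067.85 → $95,100; Sato 152,930.98 → $152,900.
Totals: Kowalski $43,600 + $51,000 = $94,600; Halvorsen $43,600 + $154,200 = $197,800; Quinlan $43,600 + $134,800 = $178,400; Dube $43,600 + $84,100 = $127,700; Bergstrom $43,600 + $95,100 = $138,700; Sato $43,600 + $152,900 = $196,500.

Kowalski: $94,600; Halvorsen: $197,800; Quinlan: $178,400; Dube: $127,700; Bergstrom: $138,700; Sato: $196,500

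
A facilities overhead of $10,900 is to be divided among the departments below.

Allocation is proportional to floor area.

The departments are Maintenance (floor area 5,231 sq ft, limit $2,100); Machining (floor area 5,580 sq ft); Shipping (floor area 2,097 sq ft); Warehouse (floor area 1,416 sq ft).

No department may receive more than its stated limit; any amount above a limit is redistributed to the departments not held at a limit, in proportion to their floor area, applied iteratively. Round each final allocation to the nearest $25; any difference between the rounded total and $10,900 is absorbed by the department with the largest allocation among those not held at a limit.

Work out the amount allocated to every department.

Combined floor area = 14,324.
Proportional shares (ignoring caps): Maintenance 3,980.59; Machining 4,246.16; Shipping 1,595.73; Warehouse 1,077.52.
Capped: Maintenance ($2,100); residual $8,800 reallocated over remaining floor area 9,093.
Redistributed shares: Machining 5,400.20 → $5,400; Shipping 2,029.43 → $2,025; Warehouse 1,370.37 → $1,375.

Maintenance: $2,100 | Machining: $5,400 | Shipping: $2,025 | Warehouse: $1,375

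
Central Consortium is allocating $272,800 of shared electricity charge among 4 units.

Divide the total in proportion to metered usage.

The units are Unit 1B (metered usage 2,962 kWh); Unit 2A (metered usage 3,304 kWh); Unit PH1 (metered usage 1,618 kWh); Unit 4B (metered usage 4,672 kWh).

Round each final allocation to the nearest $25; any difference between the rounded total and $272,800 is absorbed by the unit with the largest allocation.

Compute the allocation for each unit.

Metered usage total: 12,556.
Pro-rata amounts: Unit 1B 2,962/12,556 × $272,800 = 64,354.38; Unit 2A 3,304/12,556 × $272,800 = 71,784.90; Unit PH1 1,618/12,556 × $272,800 = 35,153.74; Unit 4B 4,672/12,556 × $272,800 = 101,506.98.
Rounded to nearest $25: Unit 1B $64,350; Unit 2A $71,775; Unit PH1 $35,150; Unit 4B $101,500. Sum = $272,775.
Difference $272,800 − $272,775 = +$25 applied to largest allocation (Unit 4B): Unit 4B becomes $101,525.

Unit 1B: $64,350 | Unit 2A: $71,775 | Unit PH1: $35,150 | Unit 4B: $101,525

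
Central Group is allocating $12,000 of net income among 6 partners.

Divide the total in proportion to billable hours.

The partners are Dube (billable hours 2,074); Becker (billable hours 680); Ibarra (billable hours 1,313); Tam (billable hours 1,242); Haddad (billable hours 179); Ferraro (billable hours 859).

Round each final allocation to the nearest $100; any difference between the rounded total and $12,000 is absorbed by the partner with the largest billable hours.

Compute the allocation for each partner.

Dube: $4,000 · Becker: $1,300 · Ibarra: $2,500 · Tam: $2,300 · Haddad: $300 · Ferraro: $1,600

Billable hours total: 6,347.
Raw shares: Dube 2,074/6,347 × $12,000 = 3,921.22; Becker 680/6,347 × $12,000 = 1,285.65; Ibarra 1,313/6,347 × $12,000 = 2,482.43; Tam 1,242/6,347 × $12,000 = 2,348.20; Haddad 179/6,347 × $12,000 = 338.43; Ferraro 859/6,347 × $12,000 = 1,624.07.
At nearest $100: Dube $3,900; Becker $1,300; Ibarra $2,500; Tam $2,300; Haddad $300; Ferraro $1,600. Sum = $11,900.
Difference $12,000 − $11,900 = +$100 applied to largest billable hours (Dube): Dube becomes $4,000.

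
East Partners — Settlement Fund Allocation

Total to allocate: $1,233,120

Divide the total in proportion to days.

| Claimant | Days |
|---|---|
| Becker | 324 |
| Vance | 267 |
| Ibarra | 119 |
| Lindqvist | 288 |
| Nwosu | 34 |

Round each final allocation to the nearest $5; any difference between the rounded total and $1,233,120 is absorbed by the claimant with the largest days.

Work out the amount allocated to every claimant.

Becker: $387,145; Vance: $319,035; Ibarra: $142,190; Lindqvist: $344,125; Nwosu: $40,625

Total days = 1,032.
Raw shares: Becker 324/1,032 × $1,233,120 = 387,142.33; Vance 267/1,032 × $1,233,120 = 319,033.95; Ibarra 119/1,032 × $1,233,120 = 142,191.16; Lindqvist 288/1,032 × $1,233,120 = 344,126.51; Nwosu 34/1,032 × $1,233,120 = 40,626.05.
Rounded to nearest $5: Becker $387,140; Vance $319,035; Ibarra $142,190; Lindqvist $344,125; Nwosu $40,625. Sum = $1,233,115.
Difference $1,233,120 − $1,233,115 = +$5 applied to largest days (Becker): Becker becomes $387,145.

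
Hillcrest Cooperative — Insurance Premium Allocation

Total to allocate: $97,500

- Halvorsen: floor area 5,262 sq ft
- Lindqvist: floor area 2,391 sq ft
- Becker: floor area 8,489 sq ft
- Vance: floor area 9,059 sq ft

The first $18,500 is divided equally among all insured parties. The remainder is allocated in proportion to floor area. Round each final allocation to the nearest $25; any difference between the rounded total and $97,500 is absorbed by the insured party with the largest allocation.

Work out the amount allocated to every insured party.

First tranche $18,500 split equally: $4,625 each.
Remainder $79,000 by floor area (total 25,201): Halvorsen 16,495.30 → $16,500; Lindqvist 7,495.30 → $7,500; Becker 26,611.29 → $26,600; Vance 28,398.12 → $28,400.
Totals: Halvorsen $4,625 + $16,500 = $21,125; Lindqvist $4,625 + $7,500 = $12,125; Becker $4,625 + $26,600 = $31,225; Vance $4,625 + $28,400 = $33,025.

Halvorsen: $21,125 | Lindqvist: $12,125 | Becker: $31,225 | Vance: $33,025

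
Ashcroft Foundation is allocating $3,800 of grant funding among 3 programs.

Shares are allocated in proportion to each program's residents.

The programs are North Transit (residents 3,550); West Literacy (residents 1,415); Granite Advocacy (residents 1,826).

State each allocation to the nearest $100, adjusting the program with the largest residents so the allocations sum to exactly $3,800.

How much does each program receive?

Combined residents = 3,550 + 1,415 + 1,826 = 6,791.
Unrounded shares: North Transit 1,986.45; West Literacy 791.78; Granite Advocacy 1,021.76.
Rounded to nearest $100: North Transit $2,000; West Literacy $800; Granite Advocacy $1,000. Sum = $3,800.
Rounded total matches; no reconciliation needed.

North Transit: $2,000 · West Literacy: $800 · Granite Advocacy: $1,000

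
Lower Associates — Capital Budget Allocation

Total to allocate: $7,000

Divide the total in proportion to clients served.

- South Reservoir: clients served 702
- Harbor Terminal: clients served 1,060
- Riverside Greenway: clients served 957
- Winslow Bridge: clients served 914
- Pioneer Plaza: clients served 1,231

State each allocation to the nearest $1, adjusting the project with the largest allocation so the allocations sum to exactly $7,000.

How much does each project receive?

Combined clients served = 4,864.
Proportional shares: South Reservoir 702/4,864 × $7,000 = 1,010.28; Harbor Terminal 1,060/4,864 × $7,000 = 1,525.49; Riverside Greenway 957/4,864 × $7,000 = 1,377.26; Winslow Bridge 914/4,864 × $7,000 = 1,315.38; Pioneer Plaza 1,231/4,864 × $7,000 = 1,771.59.
After rounding ($1): South Reservoir $1,010; Harbor Terminal $1,525; Riverside Greenway $1,377; Winslow Bridge $1,315; Pioneer Plaza $1,772. Sum = $6,999.
Difference $7,000 − $6,999 = +$1 applied to largest allocation (Pioneer Plaza): Pioneer Plaza becomes $1,773.

South Reservoir: $1,010 · Harbor Terminal: $1,525 · Riverside Greenway: $1,377 · Winslow Bridge: $1,315 · Pioneer Plaza: $1,773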